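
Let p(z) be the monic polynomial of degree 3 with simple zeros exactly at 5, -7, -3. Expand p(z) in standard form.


The polynomial is p(z) = ∏_{α ∈ S} (z − α), where S = {5, -7, -3}.
Expanding the product yields: p(z) = z^3 + 5·z^2 -29·z -105.
The resulting polynomial has degree 3 and real coefficients as required.

p(z) = z^3 + 5·z^2 -29·z -105.


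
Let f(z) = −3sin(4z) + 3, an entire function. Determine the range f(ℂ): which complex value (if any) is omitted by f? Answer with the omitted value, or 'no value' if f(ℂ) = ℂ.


Little Picard bounds the complement of f(ℂ) to at most one point.
sin is entire and surjective onto ℂ: for every w ∈ ℂ, sin(ζ) = w has a solution ζ ∈ ℂ (e.g., via the complex inverse arcsin). With ζ = 4z this gives z = ζ/(4). Then -3·sin(4z) takes every value in -3·ℂ = ℂ, and adding 3 is a bijection of ℂ. So f is surjective and omits no value. (Note: only on the real line is sin bounded by [−1, 1].)

Omitted value: no value.


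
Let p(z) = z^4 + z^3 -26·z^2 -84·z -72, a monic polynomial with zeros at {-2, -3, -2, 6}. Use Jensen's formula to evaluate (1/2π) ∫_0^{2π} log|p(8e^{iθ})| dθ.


Zeros: -3, -2, -2, 6; r = 8.
Inside |z| < r: -3, -2, -2, 6. Outside (|z| ≥ r): ∅.
p(0) = -72, so log|p(0)| = log(72) = 4.2767.
Apply Jensen: I(r) = log|p(0)| + Σ_k log(r/|z_k|), summed over zeros inside |z| < r.
  log(r/|z_k|) for z_k = -2: log(8/2) = 1.3863
  log(r/|z_k|) for z_k = -3: log(8/3) = 0.9808
  log(r/|z_k|) for z_k = -2: log(8/2) = 1.3863
  log(r/|z_k|) for z_k = 6: log(8/6) = 0.2877
Sum over inside zeros: 4.0411.
I(r) = log|p(0)| + (inside sum) = 4.2767 + 4.0411 = 8.3178.
Closed form (all zeros inside, monic): I(r) = n·log(r) = 4·log(8) = 8.3178. ✓

I(r) ≈ 8.3178.


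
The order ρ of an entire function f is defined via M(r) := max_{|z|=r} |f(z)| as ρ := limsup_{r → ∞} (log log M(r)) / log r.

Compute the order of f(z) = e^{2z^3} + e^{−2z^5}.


Each summand is entire of order 3 and 5 respectively (as in the single-exponential case). The order of a sum is at most the max of the orders, so ρ ≤ 5. For the lower bound: on |z|=r choose arg z so that -2z^5 is real positive; then |e^{-2z^5}| = e^{2r^5} while |e^{2z^3}| ≤ e^{2r^3} = o(e^{2r^5}). So |f| ≥ e^{2r^5}(1 − o(1)) and ρ ≥ 5. Hence ρ = max(3, 5) = 5.
Therefore ρ = 5.

Order ρ = 5.


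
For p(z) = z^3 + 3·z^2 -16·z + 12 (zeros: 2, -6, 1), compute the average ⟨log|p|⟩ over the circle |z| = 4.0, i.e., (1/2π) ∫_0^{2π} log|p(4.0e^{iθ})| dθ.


Zeros: -6, 1, 2; r = 4.0.
Inside |z| < r: 1, 2. Outside (|z| ≥ r): -6.
p(0) = 12, so log|p(0)| = log(12) = 2.4849.
Apply Jensen: I(r) = log|p(0)| + Σ_k log(r/|z_k|), summed over zeros inside |z| < r.
  log(r/|z_k|) for z_k = 2: log(4.0/2) = 0.6931
  log(r/|z_k|) for z_k = 1: log(4.0/1) = 1.3863
  Outside zeros (-6) contribute nothing to the Jensen sum.
Sum over inside zeros: 2.0794.
I(r) = log|p(0)| + (inside sum) = 2.4849 + 2.0794 = 4.5643.
Note: since some zeros are outside |z| ≤ r, the simplified n·log(r) form does NOT apply — only the inside zeros contribute.

I(r) ≈ 4.5643.


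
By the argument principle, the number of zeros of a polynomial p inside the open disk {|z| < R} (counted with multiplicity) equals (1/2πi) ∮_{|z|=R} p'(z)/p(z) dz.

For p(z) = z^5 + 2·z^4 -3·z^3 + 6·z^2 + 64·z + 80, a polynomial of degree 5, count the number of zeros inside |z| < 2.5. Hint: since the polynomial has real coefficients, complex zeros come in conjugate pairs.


The zeros of p are: (-2 + 1i), (-2 - 1i), (2 + 2i), (2 - 2i), -2.
Their magnitudes are: 2.236, 2.236, 2.828, 2.828, 2.
Zeros with |z| < R = 2.5: (-2 + 1i), (-2 - 1i), -2.
Count = 3.
By the argument principle, (1/2πi) ∮_{|z|=R} p'(z)/p(z) dz equals exactly this count.

Number of zeros inside |z| < 2.5: 3.


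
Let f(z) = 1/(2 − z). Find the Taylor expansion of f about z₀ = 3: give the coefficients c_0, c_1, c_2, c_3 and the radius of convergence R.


Let w = z − z₀, so z = z₀ + w.
Then 2 − z = 2 − (z₀ + w) = (2 − z₀) − w = -1 − w.
f(z) = 1/(-1 − w) = (1/(-1)) · 1/(1 − w/(-1)) = Σ_{n≥0} w^n / (-1)^(n+1).
So c_n = 1/(-1)^(n+1):
  c_0 = 1/(-1)^1 = -1.
  c_1 = 1/(-1)^2 = 1.
  c_2 = 1/(-1)^3 = -1.
  c_3 = 1/(-1)^4 = 1.
The series is valid for |w/d| < 1, i.e. |z − z₀| < |d|.
Radius of convergence: R = |2 − z₀| = |-1| = 1 (distance from z₀ to the singularity z = 2).

c_0 = -1, c_1 = 1, c_2 = -1, c_3 = 1; R = 1.


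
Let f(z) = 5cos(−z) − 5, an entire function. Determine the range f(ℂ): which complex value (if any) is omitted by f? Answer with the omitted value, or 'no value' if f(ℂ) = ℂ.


Little Picard bounds the complement of f(ℂ) to at most one point.
cos is entire and surjective onto ℂ: for every w ∈ ℂ, cos(ζ) = w has a solution ζ ∈ ℂ (e.g., via the complex inverse arccos). With ζ = −z this gives z = ζ/(-1). Then 5·cos(−z) takes every value in 5·ℂ = ℂ, and adding -5 is a bijection of ℂ. So f is surjective and omits no value. (Note: only on the real line is cos bounded by [−1, 1].)

Omitted value: no value.


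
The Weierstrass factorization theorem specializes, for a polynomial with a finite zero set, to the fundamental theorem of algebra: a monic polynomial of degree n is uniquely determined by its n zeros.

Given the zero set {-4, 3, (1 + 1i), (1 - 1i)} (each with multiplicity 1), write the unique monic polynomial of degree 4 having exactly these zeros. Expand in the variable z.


The polynomial is p(z) = ∏_{α ∈ S} (z − α), where S = {-4, 3, (1 + 1i), (1 - 1i)}.
Expanding the product yields: p(z) = z^4 -z^3 -12·z^2 + 26·z -24.
Note conjugate pairs combine to real quadratics: (z − (1+1i))(z − (1−1i)) = z² − 2z + 2.
The resulting polynomial has degree 4 and real coefficients as required.

p(z) = z^4 -z^3 -12·z^2 + 26·z -24.


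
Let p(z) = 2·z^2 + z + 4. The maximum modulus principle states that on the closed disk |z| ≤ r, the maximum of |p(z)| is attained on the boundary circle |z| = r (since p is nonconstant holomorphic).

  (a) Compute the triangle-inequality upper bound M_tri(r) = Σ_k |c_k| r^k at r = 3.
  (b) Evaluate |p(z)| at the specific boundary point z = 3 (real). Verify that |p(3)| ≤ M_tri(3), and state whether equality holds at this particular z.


Coefficients: c_0 = 4, c_1 = 1, c_2 = 2. Radius r = 3.
Part (a). Triangle bound: M_tri(r) = Σ_k |c_k| r^k
  = |4|·3^0 + |1|·3^1 + |2|·3^2
  = 4 + 3 + 18 = 25.
This bounds M(r) := max_{|z|=r} |p(z)| from above; equality holds iff all terms c_k z^k can be made to align in phase at a single z on |z|=r.
Part (b). At z = 3 (real, on the circle |z| = r):
  p(3) = (4)·3^0 + (1)·3^1 + (2)·3^2 = 25.
  |p(3)| = 25.
Since all nonzero coefficients share the same sign, |p(3)| = 25 = M_tri(3); the triangle bound is attained at z = 3, so in fact M(r) = 25.

M_tri(3) = 25; |p(3)| = 25; equality at z=3: yes.


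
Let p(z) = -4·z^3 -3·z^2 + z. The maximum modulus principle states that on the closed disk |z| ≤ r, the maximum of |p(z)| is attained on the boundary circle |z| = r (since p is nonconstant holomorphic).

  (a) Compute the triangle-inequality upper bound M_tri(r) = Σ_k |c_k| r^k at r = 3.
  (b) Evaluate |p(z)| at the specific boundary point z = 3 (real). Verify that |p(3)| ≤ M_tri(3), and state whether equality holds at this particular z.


Coefficients: c_0 = 0, c_1 = 1, c_2 = -3, c_3 = -4. Radius r = 3.
Part (a). Triangle bound: M_tri(r) = Σ_k |c_k| r^k
  = |0|·3^0 + |1|·3^1 + |-3|·3^2 + |-4|·3^3
  = 0 + 3 + 27 + 108 = 138.
This bounds M(r) := max_{|z|=r} |p(z)| from above; equality holds iff all terms c_k z^k can be made to align in phase at a single z on |z|=r.
Part (b). At z = 3 (real, on the circle |z| = r):
  p(3) = (0)·3^0 + (1)·3^1 + (-3)·3^2 + (-4)·3^3 = -132.
  |p(3)| = 132.
Check: |p(3)| = 132 ≤ 138 = M_tri(3). ✓ Equality does not hold at z = 3 (the coefficients have mixed signs, so the terms do not all align in phase there).

M_tri(3) = 138; |p(3)| = 132; equality at z=3: no.


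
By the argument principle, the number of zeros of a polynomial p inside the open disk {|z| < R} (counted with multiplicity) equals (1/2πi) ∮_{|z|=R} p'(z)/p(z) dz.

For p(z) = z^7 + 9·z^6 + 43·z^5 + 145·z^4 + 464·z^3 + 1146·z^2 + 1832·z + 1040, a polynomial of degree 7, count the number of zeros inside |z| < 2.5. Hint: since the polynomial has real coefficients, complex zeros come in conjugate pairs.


The zeros of p are: (1 + 3i), (1 - 3i), -1, (-2 + 2i), (-2 - 2i), (-3 + 2i), (-3 - 2i).
Their magnitudes are: 3.162, 3.162, 1, 2.828, 2.828, 3.606, 3.606.
Zeros with |z| < R = 2.5: -1.
Count = 1.
By the argument principle, (1/2πi) ∮_{|z|=R} p'(z)/p(z) dz equals exactly this count.

Number of zeros inside |z| < 2.5: 1.


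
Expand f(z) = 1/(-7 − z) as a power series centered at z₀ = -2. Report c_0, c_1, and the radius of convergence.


Let w = z − z₀, so z = z₀ + w.
Then -7 − z = -7 − (z₀ + w) = (-7 − z₀) − w = -5 − w.
f(z) = 1/(-5 − w) = (1/(-5)) · 1/(1 − w/(-5)) = Σ_{n≥0} w^n / (-5)^(n+1).
So c_n = 1/(-5)^(n+1):
  c_0 = 1/(-5)^1 = -1/5.
  c_1 = 1/(-5)^2 = 1/25.
The series is valid for |w/d| < 1, i.e. |z − z₀| < |d|.
Radius of convergence: R = |-7 − z₀| = |-5| = 5 (distance from z₀ to the singularity z = -7).

c_0 = -1/5, c_1 = 1/25; R = 5.


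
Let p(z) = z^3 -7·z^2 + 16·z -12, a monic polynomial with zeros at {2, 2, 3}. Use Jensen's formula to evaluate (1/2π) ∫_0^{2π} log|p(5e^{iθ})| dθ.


Zeros: 2, 2, 3; r = 5.
Inside |z| < r: 2, 2, 3. Outside (|z| ≥ r): ∅.
p(0) = -12, so log|p(0)| = log(12) = 2.4849.
Apply Jensen: I(r) = log|p(0)| + Σ_k log(r/|z_k|), summed over zeros inside |z| < r.
  log(r/|z_k|) for z_k = 2: log(5/2) = 0.9163
  log(r/|z_k|) for z_k = 2: log(5/2) = 0.9163
  log(r/|z_k|) for z_k = 3: log(5/3) = 0.5108
Sum over inside zeros: 2.3434.
I(r) = log|p(0)| + (inside sum) = 2.4849 + 2.3434 = 4.8283.
Closed form (all zeros inside, monic): I(r) = n·log(r) = 3·log(5) = 4.8283. ✓

I(r) ≈ 4.8283.


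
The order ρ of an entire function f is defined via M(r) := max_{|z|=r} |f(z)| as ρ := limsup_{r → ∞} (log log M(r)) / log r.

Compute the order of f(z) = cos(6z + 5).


cos(w) is a linear combination of e^{iw} and e^{−iw} (or e^w, e^{−w} in the hyperbolic case), so |cos(w)| ≤ e^{|w|}. With w = 6z + 5, |w| ≤ 6|z| + 5 = 6r + 5 on |z| = r, giving M(r) ≤ e^{6r + 5}, so ρ ≤ 1. On a suitable ray (z = it for sin/cos; z = t for sinh/cosh, t real → ∞), |cos(6z + 5)| grows like e^{6|t|}/2, so ρ ≥ 1. Hence ρ = 1.
Therefore ρ = 1.

Order ρ = 1.


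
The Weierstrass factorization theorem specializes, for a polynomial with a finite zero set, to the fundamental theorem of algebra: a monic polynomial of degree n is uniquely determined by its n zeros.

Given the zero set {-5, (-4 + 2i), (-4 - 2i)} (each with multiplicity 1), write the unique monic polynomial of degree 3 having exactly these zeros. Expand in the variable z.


The polynomial is p(z) = ∏_{α ∈ S} (z − α), where S = {-5, (-4 + 2i), (-4 - 2i)}.
Expanding the product yields: p(z) = z^3 + 13·z^2 + 60·z + 100.
Note conjugate pairs combine to real quadratics: (z − (-4+2i))(z − (-4−2i)) = z² + 8z + 20.
The resulting polynomial has degree 3 and real coefficients as required.

p(z) = z^3 + 13·z^2 + 60·z + 100.


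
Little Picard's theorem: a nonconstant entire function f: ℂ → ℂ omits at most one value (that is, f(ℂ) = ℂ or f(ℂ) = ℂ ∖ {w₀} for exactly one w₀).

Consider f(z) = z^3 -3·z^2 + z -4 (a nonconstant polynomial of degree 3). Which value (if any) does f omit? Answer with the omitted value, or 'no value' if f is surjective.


Little Picard bounds the complement of f(ℂ) to at most one point.
For every w ∈ ℂ, the equation p(z) − w = 0 is a nonconstant polynomial in z and hence has at least one root by the fundamental theorem of algebra. So p is surjective onto ℂ, omitting no value.

Omitted value: no value.


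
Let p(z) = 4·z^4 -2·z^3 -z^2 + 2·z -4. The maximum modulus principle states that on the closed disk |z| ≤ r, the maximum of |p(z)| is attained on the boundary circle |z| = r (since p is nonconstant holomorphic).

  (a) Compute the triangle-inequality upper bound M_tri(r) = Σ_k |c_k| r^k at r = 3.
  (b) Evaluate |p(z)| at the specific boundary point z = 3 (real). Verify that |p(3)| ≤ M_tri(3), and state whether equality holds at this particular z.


Coefficients: c_0 = -4, c_1 = 2, c_2 = -1, c_3 = -2, c_4 = 4. Radius r = 3.
Part (a). Triangle bound: M_tri(r) = Σ_k |c_k| r^k
  = |-4|·3^0 + |2|·3^1 + |-1|·3^2 + |-2|·3^3 + |4|·3^4
  = 4 + 6 + 9 + 54 + 324 = 397.
This bounds M(r) := max_{|z|=r} |p(z)| from above; equality holds iff all terms c_k z^k can be made to align in phase at a single z on |z|=r.
Part (b). At z = 3 (real, on the circle |z| = r):
  p(3) = (-4)·3^0 + (2)·3^1 + (-1)·3^2 + (-2)·3^3 + (4)·3^4 = 263.
  |p(3)| = 263.
Check: |p(3)| = 263 ≤ 397 = M_tri(3). ✓ Equality does not hold at z = 3 (the coefficients have mixed signs, so the terms do not all align in phase there).

M_tri(3) = 397; |p(3)| = 263; equality at z=3: no.


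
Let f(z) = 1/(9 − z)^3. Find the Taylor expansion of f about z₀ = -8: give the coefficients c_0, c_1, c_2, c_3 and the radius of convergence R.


Let w = z − z₀, so z = z₀ + w.
Then 9 − z = 9 − (z₀ + w) = (9 − z₀) − w = 17 − w.
f(z) = 1/(17 − w)^3 = (1/(17)^3) · (1 − w/(17))^{−3}.
By the binomial series (1−u)^{−3} = Σ_{n≥0} C(n+2, 2) u^n for |u|<1, with u = w/(17):
  c_n = C(n+2, 2) / (17)^(n+3).
  c_0 = 1/(17)^3 = 1/4913.
  c_1 = 3/(17)^4 = 3/83521.
  c_2 = 6/(17)^5 = 6/1419857.
  c_3 = 10/(17)^6 = 10/24137569.
The series is valid for |w/d| < 1, i.e. |z − z₀| < |d|.
Radius of convergence: R = |9 − z₀| = |17| = 17 (distance from z₀ to the singularity z = 9).

c_0 = 1/4913, c_1 = 3/83521, c_2 = 6/1419857, c_3 = 10/24137569; R = 17.


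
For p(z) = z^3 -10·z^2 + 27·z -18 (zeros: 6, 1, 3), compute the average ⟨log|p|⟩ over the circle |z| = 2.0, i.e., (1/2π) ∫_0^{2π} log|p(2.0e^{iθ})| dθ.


Zeros: 1, 3, 6; r = 2.0.
Inside |z| < r: 1. Outside (|z| ≥ r): 3, 6.
p(0) = -18, so log|p(0)| = log(18) = 2.8904.
Apply Jensen: I(r) = log|p(0)| + Σ_k log(r/|z_k|), summed over zeros inside |z| < r.
  log(r/|z_k|) for z_k = 1: log(2.0/1) = 0.6931
  Outside zeros (3, 6) contribute nothing to the Jensen sum.
Sum over inside zeros: 0.6931.
I(r) = log|p(0)| + (inside sum) = 2.8904 + 0.6931 = 3.5835.
Note: since some zeros are outside |z| ≤ r, the simplified n·log(r) form does NOT apply — only the inside zeros contribute.

I(r) ≈ 3.5835.


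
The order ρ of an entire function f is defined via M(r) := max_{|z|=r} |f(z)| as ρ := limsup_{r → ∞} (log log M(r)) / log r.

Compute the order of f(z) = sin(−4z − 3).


sin(w) is a linear combination of e^{iw} and e^{−iw} (or e^w, e^{−w} in the hyperbolic case), so |sin(w)| ≤ e^{|w|}. With w = −4z − 3, |w| ≤ 4|z| + 3 = 4r + 3 on |z| = r, giving M(r) ≤ e^{4r + 3}, so ρ ≤ 1. On a suitable ray (z = it for sin/cos; z = t for sinh/cosh, t real → ∞), |sin(−4z − 3)| grows like e^{4|t|}/2, so ρ ≥ 1. Hence ρ = 1.
Therefore ρ = 1.

Order ρ = 1.


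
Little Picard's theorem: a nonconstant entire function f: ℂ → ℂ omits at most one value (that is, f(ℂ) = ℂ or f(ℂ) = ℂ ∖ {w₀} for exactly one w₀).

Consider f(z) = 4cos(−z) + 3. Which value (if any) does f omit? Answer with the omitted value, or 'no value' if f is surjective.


Little Picard bounds the complement of f(ℂ) to at most one point.
cos is entire and surjective onto ℂ: for every w ∈ ℂ, cos(ζ) = w has a solution ζ ∈ ℂ (e.g., via the complex inverse arccos). With ζ = −z this gives z = ζ/(-1). Then 4·cos(−z) takes every value in 4·ℂ = ℂ, and adding 3 is a bijection of ℂ. So f is surjective and omits no value. (Note: only on the real line is cos bounded by [−1, 1].)

Omitted value: no value.


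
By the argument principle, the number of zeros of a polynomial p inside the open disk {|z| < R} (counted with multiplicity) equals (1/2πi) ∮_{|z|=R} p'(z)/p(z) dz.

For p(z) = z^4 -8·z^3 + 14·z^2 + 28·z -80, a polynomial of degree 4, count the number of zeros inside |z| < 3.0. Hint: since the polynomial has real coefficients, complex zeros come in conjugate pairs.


The zeros of p are: 4, -2, (3 + 1i), (3 - 1i).
Their magnitudes are: 4, 2, 3.162, 3.162.
Zeros with |z| < R = 3.0: -2.
Count = 1.
By the argument principle, (1/2πi) ∮_{|z|=R} p'(z)/p(z) dz equals exactly this count.

Number of zeros inside |z| < 3.0: 1.


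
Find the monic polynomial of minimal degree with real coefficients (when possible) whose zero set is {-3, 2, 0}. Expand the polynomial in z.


The polynomial is p(z) = ∏_{α ∈ S} (z − α), where S = {-3, 2, 0}.
Expanding the product yields: p(z) = z^3 + z^2 -6·z.
The resulting polynomial has degree 3 and real coefficients as required.

p(z) = z^3 + z^2 -6·z.


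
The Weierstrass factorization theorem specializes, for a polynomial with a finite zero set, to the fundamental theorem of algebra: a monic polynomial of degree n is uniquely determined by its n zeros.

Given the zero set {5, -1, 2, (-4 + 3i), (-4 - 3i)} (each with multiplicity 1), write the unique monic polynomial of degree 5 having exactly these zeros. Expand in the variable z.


The polynomial is p(z) = ∏_{α ∈ S} (z − α), where S = {5, -1, 2, (-4 + 3i), (-4 - 3i)}.
Expanding the product yields: p(z) = z^5 + 2·z^4 -20·z^3 -116·z^2 + 155·z + 250.
Note conjugate pairs combine to real quadratics: (z − (-4+3i))(z − (-4−3i)) = z² + 8z + 25.
The resulting polynomial has degree 5 and real coefficients as required.

p(z) = z^5 + 2·z^4 -20·z^3 -116·z^2 + 155·z + 250.


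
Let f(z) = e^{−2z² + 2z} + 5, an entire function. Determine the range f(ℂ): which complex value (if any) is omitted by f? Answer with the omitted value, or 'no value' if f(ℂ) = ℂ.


Little Picard bounds the complement of f(ℂ) to at most one point.
The exponent g(z) = −2z² + 2z is a nonconstant polynomial, hence surjective onto ℂ. So e^{g(z)} takes every value in {e^w : w ∈ ℂ} = ℂ ∖ {0}. Adding 5 shifts the range to ℂ ∖ {5}. f omits exactly 5.

Omitted value: 5.


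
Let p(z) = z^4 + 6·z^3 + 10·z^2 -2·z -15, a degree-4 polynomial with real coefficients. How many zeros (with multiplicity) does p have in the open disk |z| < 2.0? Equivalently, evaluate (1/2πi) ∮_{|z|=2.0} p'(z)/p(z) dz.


The zeros of p are: (-2 + 1i), (-2 - 1i), -3, 1.
Their magnitudes are: 2.236, 2.236, 3, 1.
Zeros with |z| < R = 2.0: 1.
Count = 1.
By the argument principle, (1/2πi) ∮_{|z|=R} p'(z)/p(z) dz equals exactly this count.

Number of zeros inside |z| < 2.0: 1.


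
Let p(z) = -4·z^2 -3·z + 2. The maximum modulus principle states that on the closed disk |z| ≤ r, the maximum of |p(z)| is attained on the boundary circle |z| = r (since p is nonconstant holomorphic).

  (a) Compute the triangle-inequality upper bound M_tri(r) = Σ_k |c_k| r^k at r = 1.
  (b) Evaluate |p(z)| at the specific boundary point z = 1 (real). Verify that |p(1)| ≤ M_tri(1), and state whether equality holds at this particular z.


Coefficients: c_0 = 2, c_1 = -3, c_2 = -4. Radius r = 1.
Part (a). Triangle bound: M_tri(r) = Σ_k |c_k| r^k
  = |2|·1^0 + |-3|·1^1 + |-4|·1^2
  = 2 + 3 + 4 = 9.
This bounds M(r) := max_{|z|=r} |p(z)| from above; equality holds iff all terms c_k z^k can be made to align in phase at a single z on |z|=r.
Part (b). At z = 1 (real, on the circle |z| = r):
  p(1) = (2)·1^0 + (-3)·1^1 + (-4)·1^2 = -5.
  |p(1)| = 5.
Check: |p(1)| = 5 ≤ 9 = M_tri(1). ✓ Equality does not hold at z = 1 (the coefficients have mixed signs, so the terms do not all align in phase there).

M_tri(1) = 9; |p(1)| = 5; equality at z=1: no.


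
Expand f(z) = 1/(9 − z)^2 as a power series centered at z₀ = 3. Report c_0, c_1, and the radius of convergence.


Let w = z − z₀, so z = z₀ + w.
Then 9 − z = 9 − (z₀ + w) = (9 − z₀) − w = 6 − w.
f(z) = 1/(6 − w)^2 = (1/(6)^2) · (1 − w/(6))^{−2}.
By the binomial series (1−u)^{−2} = Σ_{n≥0} C(n+1, 1) u^n for |u|<1, with u = w/(6):
  c_n = C(n+1, 1) / (6)^(n+2).
  c_0 = 1/(6)^2 = 1/36.
  c_1 = 2/(6)^3 = 1/108.
The series is valid for |w/d| < 1, i.e. |z − z₀| < |d|.
Radius of convergence: R = |9 − z₀| = |6| = 6 (distance from z₀ to the singularity z = 9).

c_0 = 1/36, c_1 = 1/108; R = 6.


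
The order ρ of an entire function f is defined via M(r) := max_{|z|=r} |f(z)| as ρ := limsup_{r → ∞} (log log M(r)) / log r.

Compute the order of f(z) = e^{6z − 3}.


|e^{6z − 3}| = e^{Re(6·z) + -3} ≤ e^{6|z|^1 + -3} = e^{6r^1 + -3} on |z| = r, so ρ ≤ 1. Choosing z on |z|=r so that 6·z is real positive (always possible by picking arg z appropriately) gives |f(z)| = e^{6r^1 + -3}, matching the bound. The additive constant -3 does not affect log log M(r) ~ 1·log r. Hence ρ = 1.
Therefore ρ = 1.

Order ρ = 1.


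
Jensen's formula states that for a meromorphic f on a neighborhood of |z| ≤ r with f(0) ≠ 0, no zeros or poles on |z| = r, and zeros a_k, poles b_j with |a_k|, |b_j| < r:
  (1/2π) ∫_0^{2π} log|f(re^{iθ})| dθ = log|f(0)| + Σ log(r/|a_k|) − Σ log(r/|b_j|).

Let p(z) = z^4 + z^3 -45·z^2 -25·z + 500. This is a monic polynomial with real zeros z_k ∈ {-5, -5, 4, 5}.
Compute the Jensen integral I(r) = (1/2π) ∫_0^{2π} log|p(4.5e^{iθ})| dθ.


Zeros: -5, -5, 4, 5; r = 4.5.
Inside |z| < r: 4. Outside (|z| ≥ r): -5, -5, 5.
p(0) = 500, so log|p(0)| = log(500) = 6.2146.
Apply Jensen: I(r) = log|p(0)| + Σ_k log(r/|z_k|), summed over zeros inside |z| < r.
  log(r/|z_k|) for z_k = 4: log(4.5/4) = 0.1178
  Outside zeros (-5, -5, 5) contribute nothing to the Jensen sum.
Sum over inside zeros: 0.1178.
I(r) = log|p(0)| + (inside sum) = 6.2146 + 0.1178 = 6.3324.
Note: since some zeros are outside |z| ≤ r, the simplified n·log(r) form does NOT apply — only the inside zeros contribute.

I(r) ≈ 6.3324.


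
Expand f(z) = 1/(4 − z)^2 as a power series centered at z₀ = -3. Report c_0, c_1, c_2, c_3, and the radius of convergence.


Let w = z − z₀, so z = z₀ + w.
Then 4 − z = 4 − (z₀ + w) = (4 − z₀) − w = 7 − w.
f(z) = 1/(7 − w)^2 = (1/(7)^2) · (1 − w/(7))^{−2}.
By the binomial series (1−u)^{−2} = Σ_{n≥0} C(n+1, 1) u^n for |u|<1, with u = w/(7):
  c_n = C(n+1, 1) / (7)^(n+2).
  c_0 = 1/(7)^2 = 1/49.
  c_1 = 2/(7)^3 = 2/343.
  c_2 = 3/(7)^4 = 3/2401.
  c_3 = 4/(7)^5 = 4/16807.
The series is valid for |w/d| < 1, i.e. |z − z₀| < |d|.
Radius of convergence: R = |4 − z₀| = |7| = 7 (distance from z₀ to the singularity z = 4).

c_0 = 1/49, c_1 = 2/343, c_2 = 3/2401, c_3 = 4/16807; R = 7.


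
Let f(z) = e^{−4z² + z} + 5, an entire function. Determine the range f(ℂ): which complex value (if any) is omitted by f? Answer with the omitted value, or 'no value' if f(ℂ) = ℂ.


Little Picard bounds the complement of f(ℂ) to at most one point.
The exponent g(z) = −4z² + z is a nonconstant polynomial, hence surjective onto ℂ. So e^{g(z)} takes every value in {e^w : w ∈ ℂ} = ℂ ∖ {0}. Adding 5 shifts the range to ℂ ∖ {5}. f omits exactly 5.

Omitted value: 5.


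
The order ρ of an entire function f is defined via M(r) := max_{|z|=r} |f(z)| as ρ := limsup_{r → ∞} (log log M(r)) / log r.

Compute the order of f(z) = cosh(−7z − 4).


cosh(w) is a linear combination of e^{iw} and e^{−iw} (or e^w, e^{−w} in the hyperbolic case), so |cosh(w)| ≤ e^{|w|}. With w = −7z − 4, |w| ≤ 7|z| + 4 = 7r + 4 on |z| = r, giving M(r) ≤ e^{7r + 4}, so ρ ≤ 1. On a suitable ray (z = it for sin/cos; z = t for sinh/cosh, t real → ∞), |cosh(−7z − 4)| grows like e^{7|t|}/2, so ρ ≥ 1. Hence ρ = 1.
Therefore ρ = 1.

Order ρ = 1.


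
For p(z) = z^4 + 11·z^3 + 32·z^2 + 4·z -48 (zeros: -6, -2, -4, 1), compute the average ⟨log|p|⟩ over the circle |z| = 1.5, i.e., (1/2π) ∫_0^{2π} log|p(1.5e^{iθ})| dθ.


Zeros: -6, -4, -2, 1; r = 1.5.
Inside |z| < r: 1. Outside (|z| ≥ r): -6, -4, -2.
p(0) = -48, so log|p(0)| = log(48) = 3.8712.
Apply Jensen: I(r) = log|p(0)| + Σ_k log(r/|z_k|), summed over zeros inside |z| < r.
  log(r/|z_k|) for z_k = 1: log(1.5/1) = 0.4055
  Outside zeros (-6, -4, -2) contribute nothing to the Jensen sum.
Sum over inside zeros: 0.4055.
I(r) = log|p(0)| + (inside sum) = 3.8712 + 0.4055 = 4.2767.
Note: since some zeros are outside |z| ≤ r, the simplified n·log(r) form does NOT apply — only the inside zeros contribute.

I(r) ≈ 4.2767.


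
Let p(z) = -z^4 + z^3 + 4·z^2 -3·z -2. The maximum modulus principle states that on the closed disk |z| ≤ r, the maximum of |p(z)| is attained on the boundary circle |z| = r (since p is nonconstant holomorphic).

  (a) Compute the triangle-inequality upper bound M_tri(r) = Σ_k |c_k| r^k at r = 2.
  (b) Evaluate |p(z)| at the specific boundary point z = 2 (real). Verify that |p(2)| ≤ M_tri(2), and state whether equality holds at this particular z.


Coefficients: c_0 = -2, c_1 = -3, c_2 = 4, c_3 = 1, c_4 = -1. Radius r = 2.
Part (a). Triangle bound: M_tri(r) = Σ_k |c_k| r^k
  = |-2|·2^0 + |-3|·2^1 + |4|·2^2 + |1|·2^3 + |-1|·2^4
  = 2 + 6 + 16 + 8 + 16 = 48.
This bounds M(r) := max_{|z|=r} |p(z)| from above; equality holds iff all terms c_k z^k can be made to align in phase at a single z on |z|=r.
Part (b). At z = 2 (real, on the circle |z| = r):
  p(2) = (-2)·2^0 + (-3)·2^1 + (4)·2^2 + (1)·2^3 + (-1)·2^4 = 0.
  |p(2)| = 0.
Check: |p(2)| = 0 ≤ 48 = M_tri(2). ✓ Equality does not hold at z = 2 (the coefficients have mixed signs, so the terms do not all align in phase there).

M_tri(2) = 48; |p(2)| = 0; equality at z=2: no.


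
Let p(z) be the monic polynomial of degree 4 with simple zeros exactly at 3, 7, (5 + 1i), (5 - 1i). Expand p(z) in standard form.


The polynomial is p(z) = ∏_{α ∈ S} (z − α), where S = {3, 7, (5 + 1i), (5 - 1i)}.
Expanding the product yields: p(z) = z^4 -20·z^3 + 147·z^2 -470·z + 546.
Note conjugate pairs combine to real quadratics: (z − (5+1i))(z − (5−1i)) = z² − 10z + 26.
The resulting polynomial has degree 4 and real coefficients as required.

p(z) = z^4 -20·z^3 + 147·z^2 -470·z + 546.


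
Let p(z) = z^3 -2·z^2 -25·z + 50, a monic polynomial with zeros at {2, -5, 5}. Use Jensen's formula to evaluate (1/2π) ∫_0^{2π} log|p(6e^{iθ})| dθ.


Zeros: -5, 2, 5; r = 6.
Inside |z| < r: -5, 2, 5. Outside (|z| ≥ r): ∅.
p(0) = 50, so log|p(0)| = log(50) = 3.9120.
Apply Jensen: I(r) = log|p(0)| + Σ_k log(r/|z_k|), summed over zeros inside |z| < r.
  log(r/|z_k|) for z_k = 2: log(6/2) = 1.0986
  log(r/|z_k|) for z_k = -5: log(6/5) = 0.1823
  log(r/|z_k|) for z_k = 5: log(6/5) = 0.1823
Sum over inside zeros: 1.4633.
I(r) = log|p(0)| + (inside sum) = 3.9120 + 1.4633 = 5.3753.
Closed form (all zeros inside, monic): I(r) = n·log(r) = 3·log(6) = 5.3753. ✓

I(r) ≈ 5.3753.


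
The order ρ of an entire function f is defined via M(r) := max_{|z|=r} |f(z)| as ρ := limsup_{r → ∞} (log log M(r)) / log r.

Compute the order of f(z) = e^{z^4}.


|e^{z^4}| = e^{Re(1·z^4) + 0} ≤ e^{1|z|^4 + 0} = e^{1r^4 + 0} on |z| = r, so ρ ≤ 4. Choosing z on |z|=r so that 1·z^4 is real positive (always possible by picking arg z appropriately) gives |f(z)| = e^{1r^4 + 0}, matching the bound. The additive constant 0 does not affect log log M(r) ~ 4·log r. Hence ρ = 4.
Therefore ρ = 4.

Order ρ = 4.


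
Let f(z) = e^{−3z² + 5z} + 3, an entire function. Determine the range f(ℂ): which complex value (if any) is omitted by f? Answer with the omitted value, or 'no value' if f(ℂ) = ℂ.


Little Picard bounds the complement of f(ℂ) to at most one point.
The exponent g(z) = −3z² + 5z is a nonconstant polynomial, hence surjective onto ℂ. So e^{g(z)} takes every value in {e^w : w ∈ ℂ} = ℂ ∖ {0}. Adding 3 shifts the range to ℂ ∖ {3}. f omits exactly 3.

Omitted value: 3.


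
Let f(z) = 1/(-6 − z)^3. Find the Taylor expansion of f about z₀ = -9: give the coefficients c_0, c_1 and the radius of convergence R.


Let w = z − z₀, so z = z₀ + w.
Then -6 − z = -6 − (z₀ + w) = (-6 − z₀) − w = 3 − w.
f(z) = 1/(3 − w)^3 = (1/(3)^3) · (1 − w/(3))^{−3}.
By the binomial series (1−u)^{−3} = Σ_{n≥0} C(n+2, 2) u^n for |u|<1, with u = w/(3):
  c_n = C(n+2, 2) / (3)^(n+3).
  c_0 = 1/(3)^3 = 1/27.
  c_1 = 3/(3)^4 = 1/27.
The series is valid for |w/d| < 1, i.e. |z − z₀| < |d|.
Radius of convergence: R = |-6 − z₀| = |3| = 3 (distance from z₀ to the singularity z = -6).

c_0 = 1/27, c_1 = 1/27; R = 3.


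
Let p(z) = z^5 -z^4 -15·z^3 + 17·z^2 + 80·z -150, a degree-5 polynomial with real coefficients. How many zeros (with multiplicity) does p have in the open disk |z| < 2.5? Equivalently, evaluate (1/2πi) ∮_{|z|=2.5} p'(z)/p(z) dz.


The zeros of p are: 3, (2 + 1i), (2 - 1i), (-3 + 1i), (-3 - 1i).
Their magnitudes are: 3, 2.236, 2.236, 3.162, 3.162.
Zeros with |z| < R = 2.5: (2 + 1i), (2 - 1i).
Count = 2.
By the argument principle, (1/2πi) ∮_{|z|=R} p'(z)/p(z) dz equals exactly this count.

Number of zeros inside |z| < 2.5: 2.


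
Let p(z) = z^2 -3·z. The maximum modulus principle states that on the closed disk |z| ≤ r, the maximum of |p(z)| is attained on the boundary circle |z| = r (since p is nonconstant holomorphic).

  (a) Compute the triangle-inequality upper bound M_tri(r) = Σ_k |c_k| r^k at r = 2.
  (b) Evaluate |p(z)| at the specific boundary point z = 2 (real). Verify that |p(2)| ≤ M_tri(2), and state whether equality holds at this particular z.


Coefficients: c_0 = 0, c_1 = -3, c_2 = 1. Radius r = 2.
Part (a). Triangle bound: M_tri(r) = Σ_k |c_k| r^k
  = |0|·2^0 + |-3|·2^1 + |1|·2^2
  = 0 + 6 + 4 = 10.
This bounds M(r) := max_{|z|=r} |p(z)| from above; equality holds iff all terms c_k z^k can be made to align in phase at a single z on |z|=r.
Part (b). At z = 2 (real, on the circle |z| = r):
  p(2) = (0)·2^0 + (-3)·2^1 + (1)·2^2 = -2.
  |p(2)| = 2.
Check: |p(2)| = 2 ≤ 10 = M_tri(2). ✓ Equality does not hold at z = 2 (the coefficients have mixed signs, so the terms do not all align in phase there).

M_tri(2) = 10; |p(2)| = 2; equality at z=2: no.


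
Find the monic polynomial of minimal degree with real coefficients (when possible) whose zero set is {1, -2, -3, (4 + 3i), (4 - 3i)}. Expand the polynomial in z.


The polynomial is p(z) = ∏_{α ∈ S} (z − α), where S = {1, -2, -3, (4 + 3i), (4 - 3i)}.
Expanding the product yields: p(z) = z^5 -4·z^4 -6·z^3 + 86·z^2 + 73·z -150.
Note conjugate pairs combine to real quadratics: (z − (4+3i))(z − (4−3i)) = z² − 8z + 25.
The resulting polynomial has degree 5 and real coefficients as required.

p(z) = z^5 -4·z^4 -6·z^3 + 86·z^2 + 73·z -150.


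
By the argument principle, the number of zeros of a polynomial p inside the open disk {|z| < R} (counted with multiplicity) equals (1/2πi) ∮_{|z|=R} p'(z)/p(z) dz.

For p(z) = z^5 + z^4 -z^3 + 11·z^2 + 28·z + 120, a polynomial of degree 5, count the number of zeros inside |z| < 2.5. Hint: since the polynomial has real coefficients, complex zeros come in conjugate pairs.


The zeros of p are: (-1 + 2i), (-1 - 2i), -3, (2 + 2i), (2 - 2i).
Their magnitudes are: 2.236, 2.236, 3, 2.828, 2.828.
Zeros with |z| < R = 2.5: (-1 + 2i), (-1 - 2i).
Count = 2.
By the argument principle, (1/2πi) ∮_{|z|=R} p'(z)/p(z) dz equals exactly this count.

Number of zeros inside |z| < 2.5: 2.


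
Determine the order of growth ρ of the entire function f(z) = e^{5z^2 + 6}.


|e^{5z^2 + 6}| = e^{Re(5·z^2) + 6} ≤ e^{5|z|^2 + 6} = e^{5r^2 + 6} on |z| = r, so ρ ≤ 2. Choosing z on |z|=r so that 5·z^2 is real positive (always possible by picking arg z appropriately) gives |f(z)| = e^{5r^2 + 6}, matching the bound. The additive constant 6 does not affect log log M(r) ~ 2·log r. Hence ρ = 2.
Therefore ρ = 2.

Order ρ = 2.


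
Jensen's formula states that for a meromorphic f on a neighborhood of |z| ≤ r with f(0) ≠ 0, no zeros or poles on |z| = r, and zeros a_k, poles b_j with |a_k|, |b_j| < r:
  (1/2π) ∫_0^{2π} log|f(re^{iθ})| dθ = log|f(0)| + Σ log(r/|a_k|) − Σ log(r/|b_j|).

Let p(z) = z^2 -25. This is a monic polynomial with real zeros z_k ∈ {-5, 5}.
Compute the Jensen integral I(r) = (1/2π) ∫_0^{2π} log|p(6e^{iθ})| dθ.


Zeros: -5, 5; r = 6.
Inside |z| < r: -5, 5. Outside (|z| ≥ r): ∅.
p(0) = -25, so log|p(0)| = log(25) = 3.2189.
Apply Jensen: I(r) = log|p(0)| + Σ_k log(r/|z_k|), summed over zeros inside |z| < r.
  log(r/|z_k|) for z_k = -5: log(6/5) = 0.1823
  log(r/|z_k|) for z_k = 5: log(6/5) = 0.1823
Sum over inside zeros: 0.3646.
I(r) = log|p(0)| + (inside sum) = 3.2189 + 0.3646 = 3.5835.
Closed form (all zeros inside, monic): I(r) = n·log(r) = 2·log(6) = 3.5835. ✓

I(r) ≈ 3.5835.


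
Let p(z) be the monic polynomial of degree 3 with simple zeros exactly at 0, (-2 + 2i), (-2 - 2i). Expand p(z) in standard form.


The polynomial is p(z) = ∏_{α ∈ S} (z − α), where S = {0, (-2 + 2i), (-2 - 2i)}.
Expanding the product yields: p(z) = z^3 + 4·z^2 + 8·z.
Note conjugate pairs combine to real quadratics: (z − (-2+2i))(z − (-2−2i)) = z² + 4z + 8.
The resulting polynomial has degree 3 and real coefficients as required.

p(z) = z^3 + 4·z^2 + 8·z.


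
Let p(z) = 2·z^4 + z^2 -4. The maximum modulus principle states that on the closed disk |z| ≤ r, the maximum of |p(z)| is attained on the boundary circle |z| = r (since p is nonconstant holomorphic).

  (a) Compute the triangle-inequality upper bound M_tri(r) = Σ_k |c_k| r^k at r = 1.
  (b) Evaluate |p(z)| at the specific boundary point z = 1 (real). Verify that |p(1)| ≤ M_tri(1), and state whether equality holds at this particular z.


Coefficients: c_0 = -4, c_1 = 0, c_2 = 1, c_3 = 0, c_4 = 2. Radius r = 1.
Part (a). Triangle bound: M_tri(r) = Σ_k |c_k| r^k
  = |-4|·1^0 + |0|·1^1 + |1|·1^2 + |0|·1^3 + |2|·1^4
  = 4 + 0 + 1 + 0 + 2 = 7.
This bounds M(r) := max_{|z|=r} |p(z)| from above; equality holds iff all terms c_k z^k can be made to align in phase at a single z on |z|=r.
Part (b). At z = 1 (real, on the circle |z| = r):
  p(1) = (-4)·1^0 + (0)·1^1 + (1)·1^2 + (0)·1^3 + (2)·1^4 = -1.
  |p(1)| = 1.
Check: |p(1)| = 1 ≤ 7 = M_tri(1). ✓ Equality does not hold at z = 1 (the coefficients have mixed signs, so the terms do not all align in phase there).

M_tri(1) = 7; |p(1)| = 1; equality at z=1: no.


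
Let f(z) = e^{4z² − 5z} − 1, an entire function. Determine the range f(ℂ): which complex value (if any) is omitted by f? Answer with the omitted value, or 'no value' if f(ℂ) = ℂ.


Little Picard bounds the complement of f(ℂ) to at most one point.
The exponent g(z) = 4z² − 5z is a nonconstant polynomial, hence surjective onto ℂ. So e^{g(z)} takes every value in {e^w : w ∈ ℂ} = ℂ ∖ {0}. Adding -1 shifts the range to ℂ ∖ {-1}. f omits exactly -1.

Omitted value: -1.


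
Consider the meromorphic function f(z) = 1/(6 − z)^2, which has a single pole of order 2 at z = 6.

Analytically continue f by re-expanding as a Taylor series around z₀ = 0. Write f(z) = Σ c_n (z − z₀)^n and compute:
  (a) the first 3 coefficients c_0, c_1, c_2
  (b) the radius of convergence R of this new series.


Let w = z − z₀, so z = z₀ + w.
Then 6 − z = 6 − (z₀ + w) = (6 − z₀) − w = 6 − w.
f(z) = 1/(6 − w)^2 = (1/(6)^2) · (1 − w/(6))^{−2}.
By the binomial series (1−u)^{−2} = Σ_{n≥0} C(n+1, 1) u^n for |u|<1, with u = w/(6):
  c_n = C(n+1, 1) / (6)^(n+2).
  c_0 = 1/(6)^2 = 1/36.
  c_1 = 2/(6)^3 = 1/108.
  c_2 = 3/(6)^4 = 1/432.
The series is valid for |w/d| < 1, i.e. |z − z₀| < |d|.
Radius of convergence: R = |6 − z₀| = |6| = 6 (distance from z₀ to the singularity z = 6).

c_0 = 1/36, c_1 = 1/108, c_2 = 1/432; R = 6.


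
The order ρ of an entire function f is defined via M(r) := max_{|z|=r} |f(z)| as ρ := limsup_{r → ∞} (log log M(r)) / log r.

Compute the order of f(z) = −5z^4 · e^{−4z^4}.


M(r) = max_{|z|=r} |-5|·|z|^4·|e^{−4z^4}| = 5·r^4 · e^{4r^4} (the factors attain their maxima compatibly on |z|=r). Then log M(r) = log 5 + 4·log r + 4r^4, dominated by the last term, so log log M(r) ~ 4·log r. The polynomial factor -5z^4 contributes only a log r term and does not affect the order. ρ = 4.
Therefore ρ = 4.

Order ρ = 4.


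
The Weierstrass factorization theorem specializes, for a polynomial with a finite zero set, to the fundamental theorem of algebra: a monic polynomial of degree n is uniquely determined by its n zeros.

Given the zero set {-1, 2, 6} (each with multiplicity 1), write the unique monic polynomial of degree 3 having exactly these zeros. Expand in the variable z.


The polynomial is p(z) = ∏_{α ∈ S} (z − α), where S = {-1, 2, 6}.
Expanding the product yields: p(z) = z^3 -7·z^2 + 4·z + 12.
The resulting polynomial has degree 3 and real coefficients as required.

p(z) = z^3 -7·z^2 + 4·z + 12.


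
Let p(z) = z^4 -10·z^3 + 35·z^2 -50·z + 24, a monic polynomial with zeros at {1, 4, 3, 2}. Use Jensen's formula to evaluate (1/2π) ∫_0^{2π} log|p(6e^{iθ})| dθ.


Zeros: 1, 2, 3, 4; r = 6.
Inside |z| < r: 1, 2, 3, 4. Outside (|z| ≥ r): ∅.
p(0) = 24, so log|p(0)| = log(24) = 3.1781.
Apply Jensen: I(r) = log|p(0)| + Σ_k log(r/|z_k|), summed over zeros inside |z| < r.
  log(r/|z_k|) for z_k = 1: log(6/1) = 1.7918
  log(r/|z_k|) for z_k = 4: log(6/4) = 0.4055
  log(r/|z_k|) for z_k = 3: log(6/3) = 0.6931
  log(r/|z_k|) for z_k = 2: log(6/2) = 1.0986
Sum over inside zeros: 3.9890.
I(r) = log|p(0)| + (inside sum) = 3.1781 + 3.9890 = 7.1670.
Closed form (all zeros inside, monic): I(r) = n·log(r) = 4·log(6) = 7.1670. ✓

I(r) ≈ 7.1670.


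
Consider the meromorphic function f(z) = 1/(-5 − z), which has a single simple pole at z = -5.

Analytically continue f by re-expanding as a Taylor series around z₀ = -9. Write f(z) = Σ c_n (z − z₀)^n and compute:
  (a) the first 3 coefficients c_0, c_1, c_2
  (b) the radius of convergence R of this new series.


Let w = z − z₀, so z = z₀ + w.
Then -5 − z = -5 − (z₀ + w) = (-5 − z₀) − w = 4 − w.
f(z) = 1/(4 − w) = (1/(4)) · 1/(1 − w/(4)) = Σ_{n≥0} w^n / (4)^(n+1).
So c_n = 1/(4)^(n+1):
  c_0 = 1/(4)^1 = 1/4.
  c_1 = 1/(4)^2 = 1/16.
  c_2 = 1/(4)^3 = 1/64.
The series is valid for |w/d| < 1, i.e. |z − z₀| < |d|.
Radius of convergence: R = |-5 − z₀| = |4| = 4 (distance from z₀ to the singularity z = -5).

c_0 = 1/4, c_1 = 1/16, c_2 = 1/64; R = 4.


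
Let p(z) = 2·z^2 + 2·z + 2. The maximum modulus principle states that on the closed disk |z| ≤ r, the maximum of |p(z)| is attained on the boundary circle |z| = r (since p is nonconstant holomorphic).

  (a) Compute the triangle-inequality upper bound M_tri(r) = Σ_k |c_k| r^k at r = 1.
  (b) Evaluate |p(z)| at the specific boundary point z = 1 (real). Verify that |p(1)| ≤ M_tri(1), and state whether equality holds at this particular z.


Coefficients: c_0 = 2, c_1 = 2, c_2 = 2. Radius r = 1.
Part (a). Triangle bound: M_tri(r) = Σ_k |c_k| r^k
  = |2|·1^0 + |2|·1^1 + |2|·1^2
  = 2 + 2 + 2 = 6.
This bounds M(r) := max_{|z|=r} |p(z)| from above; equality holds iff all terms c_k z^k can be made to align in phase at a single z on |z|=r.
Part (b). At z = 1 (real, on the circle |z| = r):
  p(1) = (2)·1^0 + (2)·1^1 + (2)·1^2 = 6.
  |p(1)| = 6.
Since all nonzero coefficients share the same sign, |p(1)| = 6 = M_tri(1); the triangle bound is attained at z = 1, so in fact M(r) = 6.

M_tri(1) = 6; |p(1)| = 6; equality at z=1: yes.


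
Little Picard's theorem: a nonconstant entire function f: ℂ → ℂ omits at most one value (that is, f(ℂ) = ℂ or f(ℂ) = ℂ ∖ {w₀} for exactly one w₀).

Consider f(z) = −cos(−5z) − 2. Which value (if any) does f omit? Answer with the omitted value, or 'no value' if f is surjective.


Little Picard bounds the complement of f(ℂ) to at most one point.
cos is entire and surjective onto ℂ: for every w ∈ ℂ, cos(ζ) = w has a solution ζ ∈ ℂ (e.g., via the complex inverse arccos). With ζ = −5z this gives z = ζ/(-5). Then -1·cos(−5z) takes every value in -1·ℂ = ℂ, and adding -2 is a bijection of ℂ. So f is surjective and omits no value. (Note: only on the real line is cos bounded by [−1, 1].)

Omitted value: no value.
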